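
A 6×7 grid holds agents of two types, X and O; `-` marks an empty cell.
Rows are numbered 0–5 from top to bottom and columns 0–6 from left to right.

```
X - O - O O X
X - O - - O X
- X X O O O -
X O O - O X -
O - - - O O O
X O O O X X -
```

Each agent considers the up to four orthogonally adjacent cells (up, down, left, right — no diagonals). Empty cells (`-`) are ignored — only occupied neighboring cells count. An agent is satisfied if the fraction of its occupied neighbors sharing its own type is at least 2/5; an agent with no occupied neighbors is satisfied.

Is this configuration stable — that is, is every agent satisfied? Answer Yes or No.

Row 0: (0,0)X 1/1 ok · (0,2)O 1/1 ok · (0,4)O 1/1 ok · (0,5)O 2/3 ok · (0,6)X 1/2 ok
Row 1: (1,0)X 1/1 ok · (1,2)O 1/2 ok · (1,5)O 2/3 ok · (1,6)X 1/2 ok
Row 2: (2,1)X 1/2 ok · (2,2)X 1/4 unhappy · (2,3)O 1/2 ok · (2,4)O 3/3 ok · (2,5)O 2/3 ok
Row 3: (3,0)X 0/2 unhappy · (3,1)O 1/3 unhappy · (3,2)O 1/2 ok · (3,4)O 2/3 ok · (3,5)X 0/3 unhappy
Row 4: (4,0)O 0/2 unhappy · (4,4)O 2/3 ok · (4,5)O 2/4 ok · (4,6)O 1/1 ok
Row 5: (5,0)X 0/2 unhappy · (5,1)O 1/2 ok · (5,2)O 2/2 ok · (5,3)O 1/2 ok · (5,4)X 1/3 unhappy · (5,5)X 1/2 ok
For instance (2,2) has only 1/4 same-type neighbors, below 2/5.

No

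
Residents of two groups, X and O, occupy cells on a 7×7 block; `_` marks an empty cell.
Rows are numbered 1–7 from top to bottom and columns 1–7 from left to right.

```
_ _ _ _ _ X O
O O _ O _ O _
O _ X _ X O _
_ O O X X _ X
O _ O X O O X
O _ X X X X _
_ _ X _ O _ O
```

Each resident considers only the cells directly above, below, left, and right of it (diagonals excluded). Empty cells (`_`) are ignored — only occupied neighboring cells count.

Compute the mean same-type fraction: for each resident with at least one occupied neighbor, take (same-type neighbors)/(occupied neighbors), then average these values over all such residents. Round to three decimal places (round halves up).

(1,6)X 0/2
(1,7)O 0/1
(2,1)O 2/2
(2,2)O 1/1
(2,4)O — no occupied neighbors
(2,6)O 1/2
(3,1)O 1/1
(3,3)X 0/1
(3,5)X 1/2
(3,6)O 1/2
(4,2)O 1/1
(4,3)O 2/4
(4,4)X 2/3
(4,5)X 2/3
(4,7)X 1/1
(5,1)O 1/1
(5,3)O 1/3
(5,4)X 2/4
(5,5)O 1/4
(5,6)O 1/3
(5,7)X 1/2
(6,1)O 1/1
(6,3)X 2/3
(6,4)X 3/3
(6,5)X 2/4
(6,6)X 1/2
(7,3)X 1/1
(7,5)O 0/1
(7,7)O — no occupied neighbors
Sum over 27 residents: 0/2 + 0/1 + 2/2 + 1/1 + 1/2 + 1/1 + 0/1 + 1/2 + 1/2 + 1/1 + 2/4 + 2/3 + 2/3 + 1/1 + 1/1 + 1/3 + 2/4 + 1/4 + 1/3 + 1/2 + 1/1 + 2/3 + 3/3 + 2/4 + 1/2 + 1/1 + 0/1 = 191/12; mean = 191/12 ÷ 27 = 191/324 = 0.589506… → 0.590.

0.590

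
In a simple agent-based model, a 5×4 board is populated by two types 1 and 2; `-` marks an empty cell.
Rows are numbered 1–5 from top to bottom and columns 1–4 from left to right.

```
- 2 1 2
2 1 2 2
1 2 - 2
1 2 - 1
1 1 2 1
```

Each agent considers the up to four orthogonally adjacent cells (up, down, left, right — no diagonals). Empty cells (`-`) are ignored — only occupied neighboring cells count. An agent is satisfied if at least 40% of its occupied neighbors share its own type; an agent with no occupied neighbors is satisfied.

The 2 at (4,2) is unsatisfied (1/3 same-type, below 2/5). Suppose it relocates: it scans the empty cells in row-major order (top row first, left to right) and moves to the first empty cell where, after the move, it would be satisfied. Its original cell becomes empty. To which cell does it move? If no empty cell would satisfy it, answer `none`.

Vacating (4,2). Empty cells in order:
  (1,1): 2/2 same-type → satisfied — stop here.

(1,1)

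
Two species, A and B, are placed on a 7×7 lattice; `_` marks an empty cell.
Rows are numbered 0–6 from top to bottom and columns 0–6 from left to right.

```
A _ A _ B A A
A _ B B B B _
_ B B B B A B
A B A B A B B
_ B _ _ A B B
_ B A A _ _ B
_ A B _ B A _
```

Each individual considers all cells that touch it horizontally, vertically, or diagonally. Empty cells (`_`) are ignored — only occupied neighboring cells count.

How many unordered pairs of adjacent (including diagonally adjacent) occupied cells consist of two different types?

39

Scan each occupied cell's neighbors to the right and below (and the two forward diagonals) so each pair is counted once.
Row 0: A(0,0)–A(1,0)= A(0,2)–B(1,2)≠ A(0,2)–B(1,3)≠ B(0,4)–A(0,5)≠ B(0,4)–B(1,4)= B(0,4)–B(1,5)= B(0,4)–B(1,3)= A(0,5)–A(0,6)= A(0,5)–B(1,5)≠ A(0,5)–B(1,4)≠ A(0,6)–B(1,5)≠  → 6/11 unlike.
Row 1: A(1,0)–B(2,1)≠ B(1,2)–B(1,3)= B(1,2)–B(2,2)= B(1,2)–B(2,3)= B(1,2)–B(2,1)= B(1,3)–B(1,4)= B(1,3)–B(2,3)= B(1,3)–B(2,4)= B(1,3)–B(2,2)= B(1,4)–B(1,5)= B(1,4)–B(2,4)= B(1,4)–A(2,5)≠ B(1,4)–B(2,3)= B(1,5)–A(2,5)≠ B(1,5)–B(2,6)= B(1,5)–B(2,4)=  → 3/16 unlike.
Row 2: B(2,1)–B(2,2)= B(2,1)–B(3,1)= B(2,1)–A(3,2)≠ B(2,1)–A(3,0)≠ B(2,2)–B(2,3)= B(2,2)–A(3,2)≠ B(2,2)–B(3,3)= B(2,2)–B(3,1)= B(2,3)–B(2,4)= B(2,3)–B(3,3)= B(2,3)–A(3,4)≠ B(2,3)–A(3,2)≠ B(2,4)–A(2,5)≠ B(2,4)–A(3,4)≠ B(2,4)–B(3,5)= B(2,4)–B(3,3)= A(2,5)–B(2,6)≠ A(2,5)–B(3,5)≠ A(2,5)–B(3,6)≠ A(2,5)–A(3,4)= B(2,6)–B(3,6)= B(2,6)–B(3,5)=  → 10/22 unlike.
Row 3: A(3,0)–B(3,1)≠ A(3,0)–B(4,1)≠ B(3,1)–A(3,2)≠ B(3,1)–B(4,1)= A(3,2)–B(3,3)≠ A(3,2)–B(4,1)≠ B(3,3)–A(3,4)≠ B(3,3)–A(4,4)≠ A(3,4)–B(3,5)≠ A(3,4)–A(4,4)= A(3,4)–B(4,5)≠ B(3,5)–B(3,6)= B(3,5)–B(4,5)= B(3,5)–B(4,6)= B(3,5)–A(4,4)≠ B(3,6)–B(4,6)= B(3,6)–B(4,5)=  → 10/17 unlike.
Row 4: B(4,1)–B(5,1)= B(4,1)–A(5,2)≠ A(4,4)–B(4,5)≠ A(4,4)–A(5,3)= B(4,5)–B(4,6)= B(4,5)–B(5,6)= B(4,6)–B(5,6)=  → 2/7 unlike.
Row 5: B(5,1)–A(5,2)≠ B(5,1)–A(6,1)≠ B(5,1)–B(6,2)= A(5,2)–A(5,3)= A(5,2)–B(6,2)≠ A(5,2)–A(6,1)= A(5,3)–B(6,4)≠ A(5,3)–B(6,2)≠ B(5,6)–A(6,5)≠  → 6/9 unlike.
Row 6: A(6,1)–B(6,2)≠ B(6,4)–A(6,5)≠  → 2/2 unlike.
Total adjacent occupied pairs: 84; unlike-type pairs: 39.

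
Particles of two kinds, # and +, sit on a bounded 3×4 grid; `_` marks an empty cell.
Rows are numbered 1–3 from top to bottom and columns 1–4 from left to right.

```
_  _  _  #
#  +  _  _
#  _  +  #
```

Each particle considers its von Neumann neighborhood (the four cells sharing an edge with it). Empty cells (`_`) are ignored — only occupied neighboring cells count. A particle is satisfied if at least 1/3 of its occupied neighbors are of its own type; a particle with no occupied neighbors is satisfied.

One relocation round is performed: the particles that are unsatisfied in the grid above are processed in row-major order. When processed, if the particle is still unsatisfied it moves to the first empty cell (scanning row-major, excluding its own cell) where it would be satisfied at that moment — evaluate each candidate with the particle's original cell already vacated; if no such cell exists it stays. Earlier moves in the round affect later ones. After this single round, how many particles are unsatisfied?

Initially unsatisfied (in order): (2,2), (3,3), (3,4).
  (2,2) → (1,2).
  (3,3) → (1,1).
  (3,4): now satisfied by earlier moves; stays.
Resulting grid:
+ + _ #
# _ _ _
# _ _ #
All satisfied now.

0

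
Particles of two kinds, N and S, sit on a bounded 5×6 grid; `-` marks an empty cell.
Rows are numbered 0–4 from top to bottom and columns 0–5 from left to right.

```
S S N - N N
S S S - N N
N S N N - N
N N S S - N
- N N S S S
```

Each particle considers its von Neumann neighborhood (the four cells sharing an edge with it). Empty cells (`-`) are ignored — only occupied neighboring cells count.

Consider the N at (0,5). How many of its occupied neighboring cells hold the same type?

2

Occupied neighbors of (0,5): (1,5)=N, (0,4)=N.
Same type (N): 2 of 2.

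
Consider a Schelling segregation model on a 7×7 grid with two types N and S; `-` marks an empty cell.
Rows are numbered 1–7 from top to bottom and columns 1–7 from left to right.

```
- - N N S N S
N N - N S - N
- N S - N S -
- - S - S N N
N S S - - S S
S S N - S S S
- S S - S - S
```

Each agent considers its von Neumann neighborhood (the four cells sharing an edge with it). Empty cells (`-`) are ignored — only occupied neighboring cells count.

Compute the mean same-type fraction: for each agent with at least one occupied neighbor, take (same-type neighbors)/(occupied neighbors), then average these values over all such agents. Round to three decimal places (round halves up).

0.545

Row 1: (1,3)N 1/1 · (1,4)N 2/3 · (1,5)S 1/3 · (1,6)N 0/2 · (1,7)S 0/2
Row 2: (2,1)N 1/1 · (2,2)N 2/2 · (2,4)N 1/2 · (2,5)S 1/3 · (2,7)N 0/1
Row 3: (3,2)N 1/2 · (3,3)S 1/2 · (3,5)N 0/3 · (3,6)S 0/2
Row 4: (4,3)S 2/2 · (4,5)S 0/2 · (4,6)N 1/4 · (4,7)N 1/2
Row 5: (5,1)N 0/2 · (5,2)S 2/3 · (5,3)S 2/3 · (5,6)S 2/3 · (5,7)S 2/3
Row 6: (6,1)S 1/2 · (6,2)S 3/4 · (6,3)N 0/3 · (6,5)S 2/2 · (6,6)S 3/3 · (6,7)S 3/3
Row 7: (7,2)S 2/2 · (7,3)S 1/2 · (7,5)S 1/1 · (7,7)S 1/1
Sum over 33 agents: 1/1 + 2/3 + 1/3 + 0/2 + 0/2 + 1/1 + 2/2 + 1/2 + 1/3 + 0/1 + 1/2 + 1/2 + 0/3 + 0/2 + 2/2 + 0/2 + 1/4 + 1/2 + 0/2 + 2/3 + 2/3 + 2/3 + 2/3 + 1/2 + 3/4 + 0/3 + 2/2 + 3/3 + 3/3 + 2/2 + 1/2 + 1/1 + 1/1 = 18; mean = 18 ÷ 33 = 6/11 = 0.545454… → 0.545.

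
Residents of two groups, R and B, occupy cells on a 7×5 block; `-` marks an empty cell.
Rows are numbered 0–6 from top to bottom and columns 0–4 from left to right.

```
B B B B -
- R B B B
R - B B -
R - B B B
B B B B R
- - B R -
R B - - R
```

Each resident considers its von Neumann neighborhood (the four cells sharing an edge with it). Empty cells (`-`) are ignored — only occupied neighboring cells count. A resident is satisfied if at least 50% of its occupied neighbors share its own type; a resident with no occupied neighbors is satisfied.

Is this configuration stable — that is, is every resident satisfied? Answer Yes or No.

(0,0)B 1/1 ✓
(0,1)B 2/3 ✓
(0,2)B 3/3 ✓
(0,3)B 2/2 ✓
(1,1)R 0/2 ✗
(1,2)B 3/4 ✓
(1,3)B 4/4 ✓
(1,4)B 1/1 ✓
(2,0)R 1/1 ✓
(2,2)B 3/3 ✓
(2,3)B 3/3 ✓
(3,0)R 1/2 ✓
(3,2)B 3/3 ✓
(3,3)B 4/4 ✓
(3,4)B 1/2 ✓
(4,0)B 1/2 ✓
(4,1)B 2/2 ✓
(4,2)B 4/4 ✓
(4,3)B 2/4 ✓
(4,4)R 0/2 ✗
(5,2)B 1/2 ✓
(5,3)R 0/2 ✗
(6,0)R 0/1 ✗
(6,1)B 0/1 ✗
(6,4)R 0/0 ✓
For instance (1,1) has only 0/2 same-type neighbors, below 1/2.

No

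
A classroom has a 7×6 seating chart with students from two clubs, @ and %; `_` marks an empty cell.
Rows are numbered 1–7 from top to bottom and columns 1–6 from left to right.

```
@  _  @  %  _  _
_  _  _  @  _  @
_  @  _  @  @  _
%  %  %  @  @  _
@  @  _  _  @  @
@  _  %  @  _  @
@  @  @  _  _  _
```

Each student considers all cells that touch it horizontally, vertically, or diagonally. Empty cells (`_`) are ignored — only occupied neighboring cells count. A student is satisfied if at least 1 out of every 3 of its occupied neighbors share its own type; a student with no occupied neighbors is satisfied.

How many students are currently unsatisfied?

5

(1,1)@ 0/0 satisfied
(1,3)@ 1/2 satisfied
(1,4)% 0/2 not
(2,4)@ 3/4 satisfied
(2,6)@ 1/1 satisfied
(3,2)@ 0/3 not
(3,4)@ 4/5 satisfied
(3,5)@ 5/5 satisfied
(4,1)% 1/4 not
(4,2)% 2/5 satisfied
(4,3)% 1/5 not
(4,4)@ 4/5 satisfied
(4,5)@ 5/5 satisfied
(5,1)@ 2/4 satisfied
(5,2)@ 2/6 satisfied
(5,5)@ 5/5 satisfied
(5,6)@ 3/3 satisfied
(6,1)@ 4/4 satisfied
(6,3)% 0/4 not
(6,4)@ 2/3 satisfied
(6,6)@ 2/2 satisfied
(7,1)@ 2/2 satisfied
(7,2)@ 3/4 satisfied
(7,3)@ 2/3 satisfied
Unsatisfied: (1,4), (3,2), (4,1), (4,3), (6,3) — 5 in total.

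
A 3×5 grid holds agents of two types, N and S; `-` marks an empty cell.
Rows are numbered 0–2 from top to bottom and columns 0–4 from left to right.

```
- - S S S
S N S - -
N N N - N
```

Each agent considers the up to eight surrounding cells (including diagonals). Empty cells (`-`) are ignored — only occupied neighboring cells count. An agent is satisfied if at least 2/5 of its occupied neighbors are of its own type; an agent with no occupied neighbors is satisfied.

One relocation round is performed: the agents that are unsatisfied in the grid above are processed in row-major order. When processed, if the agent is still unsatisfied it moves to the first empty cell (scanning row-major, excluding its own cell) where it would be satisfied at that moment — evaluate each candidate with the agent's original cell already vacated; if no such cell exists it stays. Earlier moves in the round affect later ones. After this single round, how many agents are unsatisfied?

0

Initially unsatisfied (in order): (1,0).
  (1,0) → (0,1).
Resulting grid:
- S S S S
- N S - -
N N N - N
All satisfied now.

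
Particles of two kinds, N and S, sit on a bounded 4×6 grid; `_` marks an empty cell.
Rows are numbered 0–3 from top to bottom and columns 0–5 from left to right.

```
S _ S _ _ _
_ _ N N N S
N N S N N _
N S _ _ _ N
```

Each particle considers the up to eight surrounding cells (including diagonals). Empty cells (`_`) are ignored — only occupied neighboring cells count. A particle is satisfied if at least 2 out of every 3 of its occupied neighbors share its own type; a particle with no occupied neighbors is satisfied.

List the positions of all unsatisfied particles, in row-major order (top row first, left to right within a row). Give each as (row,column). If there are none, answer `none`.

(0,0)S 0/0 ok
(0,2)S 0/2 unhappy
(1,2)N 3/5 unhappy
(1,3)N 4/6 ok
(1,4)N 3/4 ok
(1,5)S 0/2 unhappy
(2,0)N 2/3 ok
(2,1)N 3/5 unhappy
(2,2)S 1/5 unhappy
(2,3)N 4/5 ok
(2,4)N 4/5 ok
(3,0)N 2/3 ok
(3,1)S 1/4 unhappy
(3,5)N 1/1 ok

(0,2), (1,2), (1,5), (2,1), (2,2), (3,1)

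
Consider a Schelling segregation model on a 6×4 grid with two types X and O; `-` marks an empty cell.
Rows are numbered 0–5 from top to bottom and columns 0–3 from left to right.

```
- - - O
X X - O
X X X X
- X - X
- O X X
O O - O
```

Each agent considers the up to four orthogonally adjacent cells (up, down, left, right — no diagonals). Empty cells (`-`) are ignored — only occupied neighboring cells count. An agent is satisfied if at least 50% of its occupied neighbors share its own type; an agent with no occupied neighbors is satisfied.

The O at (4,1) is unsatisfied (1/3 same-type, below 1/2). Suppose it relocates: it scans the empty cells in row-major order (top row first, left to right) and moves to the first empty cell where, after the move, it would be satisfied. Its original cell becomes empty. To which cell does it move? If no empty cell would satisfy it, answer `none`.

(0,2)

Vacating (4,1). Empty cells in order:
  (0,0): 0/1 same-type → still unsatisfied.
  (0,1): 0/1 same-type → still unsatisfied.
  (0,2): 1/1 same-type → satisfied — stop here.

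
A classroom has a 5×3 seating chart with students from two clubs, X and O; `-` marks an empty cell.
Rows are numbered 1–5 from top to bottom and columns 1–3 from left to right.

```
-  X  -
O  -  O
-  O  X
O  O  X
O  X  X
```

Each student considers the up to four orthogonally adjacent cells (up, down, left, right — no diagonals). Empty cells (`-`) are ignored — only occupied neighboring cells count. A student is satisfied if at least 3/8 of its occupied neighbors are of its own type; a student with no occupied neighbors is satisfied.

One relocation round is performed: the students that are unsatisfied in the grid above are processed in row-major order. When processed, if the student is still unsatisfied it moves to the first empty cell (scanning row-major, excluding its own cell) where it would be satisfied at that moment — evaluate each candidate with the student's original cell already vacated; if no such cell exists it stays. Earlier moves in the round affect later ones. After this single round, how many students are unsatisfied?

Initially unsatisfied (in order): (2,3), (3,3), (5,2).
  (2,3) → (1,1).
  (3,3): now satisfied by earlier moves; stays.
  (5,2) → (1,3).
Resulting grid:
O X X
O - -
- O X
O O X
O - X
All satisfied now.

0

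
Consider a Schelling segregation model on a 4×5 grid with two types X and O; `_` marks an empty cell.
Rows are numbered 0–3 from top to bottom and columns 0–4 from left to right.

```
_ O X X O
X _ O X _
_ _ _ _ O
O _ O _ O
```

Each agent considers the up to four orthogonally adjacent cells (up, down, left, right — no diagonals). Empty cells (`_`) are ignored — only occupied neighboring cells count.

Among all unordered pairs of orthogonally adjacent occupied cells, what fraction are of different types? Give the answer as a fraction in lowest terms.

4/7

Scan each occupied cell's neighbors to the right and below so each pair is counted once.
From row 0: 3 unlike of 5 pairs (running 3/5).
From row 1: 1 unlike of 1 pairs (running 4/6).
From row 2: 0 unlike of 1 pairs (running 4/7).
Total adjacent occupied pairs: 7; unlike-type pairs: 4.
4/7 is already in lowest terms.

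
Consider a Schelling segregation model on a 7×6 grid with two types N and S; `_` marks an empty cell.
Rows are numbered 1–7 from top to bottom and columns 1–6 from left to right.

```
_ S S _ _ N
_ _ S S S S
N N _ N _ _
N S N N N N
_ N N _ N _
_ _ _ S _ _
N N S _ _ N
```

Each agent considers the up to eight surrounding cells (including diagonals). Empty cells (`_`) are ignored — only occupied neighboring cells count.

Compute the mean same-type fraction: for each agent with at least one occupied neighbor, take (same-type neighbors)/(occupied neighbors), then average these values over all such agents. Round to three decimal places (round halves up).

Row 1: (1,2)S 2/2 · (1,3)S 3/3 · (1,6)N 0/2
Row 2: (2,3)S 3/5 · (2,4)S 3/4 · (2,5)S 2/4 · (2,6)S 1/2
Row 3: (3,1)N 2/3 · (3,2)N 3/5 · (3,4)N 3/6
Row 4: (4,1)N 3/4 · (4,2)S 0/6 · (4,3)N 5/6 · (4,4)N 5/5 · (4,5)N 4/4 · (4,6)N 2/2
Row 5: (5,2)N 3/4 · (5,3)N 3/5 · (5,5)N 3/4
Row 6: (6,4)S 1/3
Row 7: (7,1)N 1/1 · (7,2)N 1/2 · (7,3)S 1/2 · (7,6)N — no occupied neighbors
Sum over 23 agents: 2/2 + 3/3 + 0/2 + 3/5 + 3/4 + 2/4 + 1/2 + 2/3 + 3/5 + 3/6 + 3/4 + 0/6 + 5/6 + 5/5 + 4/4 + 2/2 + 3/4 + 3/5 + 3/4 + 1/3 + 1/1 + 1/2 + 1/2 = 227/15; mean = 227/15 ÷ 23 = 227/345 = 0.657971… → 0.658.

0.658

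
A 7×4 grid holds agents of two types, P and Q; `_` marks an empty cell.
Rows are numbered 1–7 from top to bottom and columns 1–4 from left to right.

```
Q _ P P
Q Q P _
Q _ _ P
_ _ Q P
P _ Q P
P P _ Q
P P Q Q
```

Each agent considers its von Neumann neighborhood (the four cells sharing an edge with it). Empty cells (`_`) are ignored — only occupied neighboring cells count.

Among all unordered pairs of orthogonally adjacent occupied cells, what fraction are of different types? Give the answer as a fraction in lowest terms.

1/4

Scan each occupied cell's neighbors to the right and below so each pair is counted once.
Row 1: Q(1,1)–Q(2,1)= P(1,3)–P(1,4)= P(1,3)–P(2,3)=  → 0/3 unlike.
Row 2: Q(2,1)–Q(2,2)= Q(2,1)–Q(3,1)= Q(2,2)–P(2,3)≠  → 1/3 unlike.
Row 3: P(3,4)–P(4,4)=  → 0/1 unlike.
Row 4: Q(4,3)–P(4,4)≠ Q(4,3)–Q(5,3)= P(4,4)–P(5,4)=  → 1/3 unlike.
Row 5: P(5,1)–P(6,1)= Q(5,3)–P(5,4)≠ P(5,4)–Q(6,4)≠  → 2/3 unlike.
Row 6: P(6,1)–P(6,2)= P(6,1)–P(7,1)= P(6,2)–P(7,2)= Q(6,4)–Q(7,4)=  → 0/4 unlike.
Row 7: P(7,1)–P(7,2)= P(7,2)–Q(7,3)≠ Q(7,3)–Q(7,4)=  → 1/3 unlike.
Total adjacent occupied pairs: 20; unlike-type pairs: 5.
5/20 reduces to 1/4.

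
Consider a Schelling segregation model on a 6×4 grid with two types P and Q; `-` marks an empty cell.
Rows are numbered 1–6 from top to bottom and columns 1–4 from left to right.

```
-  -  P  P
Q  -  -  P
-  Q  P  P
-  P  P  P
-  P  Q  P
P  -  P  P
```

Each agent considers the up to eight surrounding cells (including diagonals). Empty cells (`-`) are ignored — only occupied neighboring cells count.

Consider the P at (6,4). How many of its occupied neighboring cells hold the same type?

2

Occupied neighbors of (6,4): (5,3)=Q, (5,4)=P, (6,3)=P.
Same type (P): 2 of 3.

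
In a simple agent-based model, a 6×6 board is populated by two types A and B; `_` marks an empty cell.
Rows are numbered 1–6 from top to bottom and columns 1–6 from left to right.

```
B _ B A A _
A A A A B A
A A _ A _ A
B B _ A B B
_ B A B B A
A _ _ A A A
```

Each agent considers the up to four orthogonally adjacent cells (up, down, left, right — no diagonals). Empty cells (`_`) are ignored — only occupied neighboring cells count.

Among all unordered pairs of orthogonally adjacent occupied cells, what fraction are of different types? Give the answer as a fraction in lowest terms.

Scan each occupied cell's neighbors to the right and below so each pair is counted once.
Row 1: B(1,1)–A(2,1)≠ B(1,3)–A(1,4)≠ B(1,3)–A(2,3)≠ A(1,4)–A(1,5)= A(1,4)–A(2,4)= A(1,5)–B(2,5)≠  → 4/6 unlike.
Row 2: A(2,1)–A(2,2)= A(2,1)–A(3,1)= A(2,2)–A(2,3)= A(2,2)–A(3,2)= A(2,3)–A(2,4)= A(2,4)–B(2,5)≠ A(2,4)–A(3,4)= B(2,5)–A(2,6)≠ A(2,6)–A(3,6)=  → 2/9 unlike.
Row 3: A(3,1)–A(3,2)= A(3,1)–B(4,1)≠ A(3,2)–B(4,2)≠ A(3,4)–A(4,4)= A(3,6)–B(4,6)≠  → 3/5 unlike.
Row 4: B(4,1)–B(4,2)= B(4,2)–B(5,2)= A(4,4)–B(4,5)≠ A(4,4)–B(5,4)≠ B(4,5)–B(4,6)= B(4,5)–B(5,5)= B(4,6)–A(5,6)≠  → 3/7 unlike.
Row 5: B(5,2)–A(5,3)≠ A(5,3)–B(5,4)≠ B(5,4)–B(5,5)= B(5,4)–A(6,4)≠ B(5,5)–A(5,6)≠ B(5,5)–A(6,5)≠ A(5,6)–A(6,6)=  → 5/7 unlike.
Row 6: A(6,4)–A(6,5)= A(6,5)–A(6,6)=  → 0/2 unlike.
Total adjacent occupied pairs: 36; unlike-type pairs: 17.
17/36 is already in lowest terms.

17/36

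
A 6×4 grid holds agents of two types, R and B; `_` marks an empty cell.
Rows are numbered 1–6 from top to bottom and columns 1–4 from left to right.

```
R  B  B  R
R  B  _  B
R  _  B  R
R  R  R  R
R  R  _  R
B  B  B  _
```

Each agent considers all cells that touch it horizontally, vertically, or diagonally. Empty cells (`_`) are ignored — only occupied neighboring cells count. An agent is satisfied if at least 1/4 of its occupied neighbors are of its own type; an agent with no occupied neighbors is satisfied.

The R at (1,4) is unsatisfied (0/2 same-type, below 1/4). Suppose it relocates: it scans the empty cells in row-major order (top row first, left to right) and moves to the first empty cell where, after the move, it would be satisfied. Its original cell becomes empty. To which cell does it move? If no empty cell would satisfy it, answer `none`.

Vacating (1,4). Empty cells in order:
  (2,3): 1/6 same-type → still unsatisfied.
  (3,2): 5/7 same-type → satisfied — stop here.

(3,2)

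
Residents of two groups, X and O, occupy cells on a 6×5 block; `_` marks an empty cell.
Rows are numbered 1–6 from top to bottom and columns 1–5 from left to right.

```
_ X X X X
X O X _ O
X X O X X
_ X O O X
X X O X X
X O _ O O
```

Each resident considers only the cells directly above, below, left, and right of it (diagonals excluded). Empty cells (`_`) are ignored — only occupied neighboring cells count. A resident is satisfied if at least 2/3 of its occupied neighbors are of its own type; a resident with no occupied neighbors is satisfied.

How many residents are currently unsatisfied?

Row 1: (1,2)X 1/2 ✗ · (1,3)X 3/3 ✓ · (1,4)X 2/2 ✓ · (1,5)X 1/2 ✗
Row 2: (2,1)X 1/2 ✗ · (2,2)O 0/4 ✗ · (2,3)X 1/3 ✗ · (2,5)O 0/2 ✗
Row 3: (3,1)X 2/2 ✓ · (3,2)X 2/4 ✗ · (3,3)O 1/4 ✗ · (3,4)X 1/3 ✗ · (3,5)X 2/3 ✓
Row 4: (4,2)X 2/3 ✓ · (4,3)O 3/4 ✓ · (4,4)O 1/4 ✗ · (4,5)X 2/3 ✓
Row 5: (5,1)X 2/2 ✓ · (5,2)X 2/4 ✗ · (5,3)O 1/3 ✗ · (5,4)X 1/4 ✗ · (5,5)X 2/3 ✓
Row 6: (6,1)X 1/2 ✗ · (6,2)O 0/2 ✗ · (6,4)O 1/2 ✗ · (6,5)O 1/2 ✗
Unsatisfied: (1,2), (1,5), (2,1), (2,2), (2,3), (2,5), (3,2), (3,3), (3,4), (4,4), (5,2), (5,3), (5,4), (6,1), (6,2), (6,4), (6,5) — 17 in total.

17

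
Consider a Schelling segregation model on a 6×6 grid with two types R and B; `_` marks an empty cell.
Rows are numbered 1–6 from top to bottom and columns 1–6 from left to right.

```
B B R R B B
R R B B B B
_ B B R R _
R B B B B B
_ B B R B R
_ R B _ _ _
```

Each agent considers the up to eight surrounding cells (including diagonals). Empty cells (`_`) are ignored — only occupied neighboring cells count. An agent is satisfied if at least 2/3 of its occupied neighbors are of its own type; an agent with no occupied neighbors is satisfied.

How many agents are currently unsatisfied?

Row 1: (1,1)B 1/3 ✗ · (1,2)B 2/5 ✗ · (1,3)R 2/5 ✗ · (1,4)R 1/5 ✗ · (1,5)B 4/5 ✓ · (1,6)B 3/3 ✓
Row 2: (2,1)R 1/4 ✗ · (2,2)R 2/7 ✗ · (2,3)B 4/8 ✗ · (2,4)B 4/8 ✗ · (2,5)B 4/7 ✗ · (2,6)B 3/4 ✓
Row 3: (3,2)B 4/7 ✗ · (3,3)B 6/8 ✓ · (3,4)R 1/8 ✗ · (3,5)R 1/7 ✗
Row 4: (4,1)R 0/3 ✗ · (4,2)B 5/6 ✓ · (4,3)B 6/8 ✓ · (4,4)B 5/8 ✗ · (4,5)B 3/7 ✗ · (4,6)B 2/4 ✗
Row 5: (5,2)B 4/6 ✓ · (5,3)B 5/7 ✓ · (5,4)R 0/6 ✗ · (5,5)B 3/5 ✗ · (5,6)R 0/3 ✗
Row 6: (6,2)R 0/3 ✗ · (6,3)B 2/4 ✗
Unsatisfied: (1,1), (1,2), (1,3), (1,4), (2,1), (2,2), (2,3), (2,4), (2,5), (3,2), (3,4), (3,5), (4,1), (4,4), (4,5), (4,6), (5,4), (5,5), (5,6), (6,2), (6,3) — 21 in total.

21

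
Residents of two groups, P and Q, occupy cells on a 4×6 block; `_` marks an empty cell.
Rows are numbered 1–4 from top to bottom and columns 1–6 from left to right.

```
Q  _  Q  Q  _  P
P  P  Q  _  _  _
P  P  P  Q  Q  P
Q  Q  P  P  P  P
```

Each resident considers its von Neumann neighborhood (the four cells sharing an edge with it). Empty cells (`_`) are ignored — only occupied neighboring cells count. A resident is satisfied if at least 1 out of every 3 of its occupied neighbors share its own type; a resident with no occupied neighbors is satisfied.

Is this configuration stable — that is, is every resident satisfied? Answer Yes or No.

No

(1,1)Q 0/1 not
(1,3)Q 2/2 satisfied
(1,4)Q 1/1 satisfied
(1,6)P 0/0 satisfied
(2,1)P 2/3 satisfied
(2,2)P 2/3 satisfied
(2,3)Q 1/3 satisfied
(3,1)P 2/3 satisfied
(3,2)P 3/4 satisfied
(3,3)P 2/4 satisfied
(3,4)Q 1/3 satisfied
(3,5)Q 1/3 satisfied
(3,6)P 1/2 satisfied
(4,1)Q 1/2 satisfied
(4,2)Q 1/3 satisfied
(4,3)P 2/3 satisfied
(4,4)P 2/3 satisfied
(4,5)P 2/3 satisfied
(4,6)P 2/2 satisfied
For instance (1,1) has only 0/1 same-type neighbors, below 1/3.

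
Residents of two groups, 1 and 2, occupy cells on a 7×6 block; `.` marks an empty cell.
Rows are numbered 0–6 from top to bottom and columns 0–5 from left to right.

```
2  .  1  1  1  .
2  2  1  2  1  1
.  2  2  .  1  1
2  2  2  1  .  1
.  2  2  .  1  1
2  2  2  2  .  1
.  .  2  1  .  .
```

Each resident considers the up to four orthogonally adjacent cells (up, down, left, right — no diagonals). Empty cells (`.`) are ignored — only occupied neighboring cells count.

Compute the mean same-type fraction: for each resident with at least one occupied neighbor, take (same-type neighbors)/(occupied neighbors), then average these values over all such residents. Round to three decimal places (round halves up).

Row 0: (0,0)2 1/1 · (0,2)1 2/2 · (0,3)1 2/3 · (0,4)1 2/2
Row 1: (1,0)2 2/2 · (1,1)2 2/3 · (1,2)1 1/4 · (1,3)2 0/3 · (1,4)1 3/4 · (1,5)1 2/2
Row 2: (2,1)2 3/3 · (2,2)2 2/3 · (2,4)1 2/2 · (2,5)1 3/3
Row 3: (3,0)2 1/1 · (3,1)2 4/4 · (3,2)2 3/4 · (3,3)1 0/1 · (3,5)1 2/2
Row 4: (4,1)2 3/3 · (4,2)2 3/3 · (4,4)1 1/1 · (4,5)1 3/3
Row 5: (5,0)2 1/1 · (5,1)2 3/3 · (5,2)2 4/4 · (5,3)2 1/2 · (5,5)1 1/1
Row 6: (6,2)2 1/2 · (6,3)1 0/2
Sum over 30 residents: 1/1 + 2/2 + 2/3 + 2/2 + 2/2 + 2/3 + 1/4 + 0/3 + 3/4 + 2/2 + 3/3 + 2/3 + 2/2 + 3/3 + 1/1 + 4/4 + 3/4 + 0/1 + 2/2 + 3/3 + 3/3 + 1/1 + 3/3 + 1/1 + 3/3 + 4/4 + 1/2 + 1/1 + 1/2 + 0/2 = 95/4; mean = 95/4 ÷ 30 = 19/24 = 0.791666… → 0.792.

0.792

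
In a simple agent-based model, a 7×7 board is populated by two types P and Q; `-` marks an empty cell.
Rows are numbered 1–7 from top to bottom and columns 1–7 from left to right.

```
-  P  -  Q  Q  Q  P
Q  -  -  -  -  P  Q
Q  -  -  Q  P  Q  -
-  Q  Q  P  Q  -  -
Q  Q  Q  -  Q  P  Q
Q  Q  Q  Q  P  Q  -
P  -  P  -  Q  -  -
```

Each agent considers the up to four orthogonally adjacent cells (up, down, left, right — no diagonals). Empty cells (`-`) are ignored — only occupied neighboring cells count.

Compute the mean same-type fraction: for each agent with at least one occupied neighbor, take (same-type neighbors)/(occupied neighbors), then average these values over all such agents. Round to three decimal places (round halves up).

Row 1: (1,2)P — no occupied neighbors · (1,4)Q 1/1 · (1,5)Q 2/2 · (1,6)Q 1/3 · (1,7)P 0/2
Row 2: (2,1)Q 1/1 · (2,6)P 0/3 · (2,7)Q 0/2
Row 3: (3,1)Q 1/1 · (3,4)Q 0/2 · (3,5)P 0/3 · (3,6)Q 0/2
Row 4: (4,2)Q 2/2 · (4,3)Q 2/3 · (4,4)P 0/3 · (4,5)Q 1/3
Row 5: (5,1)Q 2/2 · (5,2)Q 4/4 · (5,3)Q 3/3 · (5,5)Q 1/3 · (5,6)P 0/3 · (5,7)Q 0/1
Row 6: (6,1)Q 2/3 · (6,2)Q 3/3 · (6,3)Q 3/4 · (6,4)Q 1/2 · (6,5)P 0/4 · (6,6)Q 0/2
Row 7: (7,1)P 0/1 · (7,3)P 0/1 · (7,5)Q 0/1
Sum over 30 agents: 1/1 + 2/2 + 1/3 + 0/2 + 1/1 + 0/3 + 0/2 + 1/1 + 0/2 + 0/3 + 0/2 + 2/2 + 2/3 + 0/3 + 1/3 + 2/2 + 4/4 + 3/3 + 1/3 + 0/3 + 0/1 + 2/3 + 3/3 + 3/4 + 1/2 + 0/4 + 0/2 + 0/1 + 0/1 + 0/1 = 151/12; mean = 151/12 ÷ 30 = 151/360 = 0.419444… → 0.419.

0.419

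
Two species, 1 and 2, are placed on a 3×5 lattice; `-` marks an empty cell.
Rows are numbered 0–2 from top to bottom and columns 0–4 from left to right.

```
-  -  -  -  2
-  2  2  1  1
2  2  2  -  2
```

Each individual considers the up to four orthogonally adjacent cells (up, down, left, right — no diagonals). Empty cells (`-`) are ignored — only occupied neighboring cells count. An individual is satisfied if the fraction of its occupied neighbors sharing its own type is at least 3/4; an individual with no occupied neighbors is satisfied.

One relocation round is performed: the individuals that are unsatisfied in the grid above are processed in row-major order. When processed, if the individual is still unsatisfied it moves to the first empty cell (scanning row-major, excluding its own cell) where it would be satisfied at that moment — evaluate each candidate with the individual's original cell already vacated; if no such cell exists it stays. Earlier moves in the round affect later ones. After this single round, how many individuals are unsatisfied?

Initially unsatisfied (in order): (0,4), (1,2), (1,3), (1,4), (2,4).
  (0,4) → (0,0).
  (1,2) → (0,1).
  (1,3): now satisfied by earlier moves; stays.
  (1,4) → (0,3).
  (2,4): now satisfied by earlier moves; stays.
Resulting grid:
2 2 - 1 -
- 2 - 1 -
2 2 2 - 2
All satisfied now.

0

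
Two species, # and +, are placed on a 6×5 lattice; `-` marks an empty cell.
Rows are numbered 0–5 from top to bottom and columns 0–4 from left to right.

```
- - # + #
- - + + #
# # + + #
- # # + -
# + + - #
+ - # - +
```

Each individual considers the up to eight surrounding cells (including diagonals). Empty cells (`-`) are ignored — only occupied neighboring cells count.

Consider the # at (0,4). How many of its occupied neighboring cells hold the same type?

1

Occupied neighbors of (0,4): (0,3)=+, (1,3)=+, (1,4)=#.
Same type (#): 1 of 3.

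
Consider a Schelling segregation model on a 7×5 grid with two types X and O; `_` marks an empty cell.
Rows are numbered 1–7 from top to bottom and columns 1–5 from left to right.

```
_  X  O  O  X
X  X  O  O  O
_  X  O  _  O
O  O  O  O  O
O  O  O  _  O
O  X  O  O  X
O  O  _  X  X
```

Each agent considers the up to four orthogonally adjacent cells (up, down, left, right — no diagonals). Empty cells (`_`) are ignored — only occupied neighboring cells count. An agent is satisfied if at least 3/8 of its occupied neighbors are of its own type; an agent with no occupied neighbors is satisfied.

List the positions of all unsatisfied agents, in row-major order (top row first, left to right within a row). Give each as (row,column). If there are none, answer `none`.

(1,2)X 1/2 ok
(1,3)O 2/3 ok
(1,4)O 2/3 ok
(1,5)X 0/2 unhappy
(2,1)X 1/1 ok
(2,2)X 3/4 ok
(2,3)O 3/4 ok
(2,4)O 3/3 ok
(2,5)O 2/3 ok
(3,2)X 1/3 unhappy
(3,3)O 2/3 ok
(3,5)O 2/2 ok
(4,1)O 2/2 ok
(4,2)O 3/4 ok
(4,3)O 4/4 ok
(4,4)O 2/2 ok
(4,5)O 3/3 ok
(5,1)O 3/3 ok
(5,2)O 3/4 ok
(5,3)O 3/3 ok
(5,5)O 1/2 ok
(6,1)O 2/3 ok
(6,2)X 0/4 unhappy
(6,3)O 2/3 ok
(6,4)O 1/3 unhappy
(6,5)X 1/3 unhappy
(7,1)O 2/2 ok
(7,2)O 1/2 ok
(7,4)X 1/2 ok
(7,5)X 2/2 ok

(1,5), (3,2), (6,2), (6,4), (6,5)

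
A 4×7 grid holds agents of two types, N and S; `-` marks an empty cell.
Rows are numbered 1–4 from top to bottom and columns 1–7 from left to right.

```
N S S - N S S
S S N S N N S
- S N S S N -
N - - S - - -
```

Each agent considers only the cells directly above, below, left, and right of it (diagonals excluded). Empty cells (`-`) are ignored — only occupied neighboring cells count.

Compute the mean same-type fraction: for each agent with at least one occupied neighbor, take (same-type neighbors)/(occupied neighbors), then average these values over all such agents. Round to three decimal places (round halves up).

0.513

(1,1)N 0/2
(1,2)S 2/3
(1,3)S 1/2
(1,5)N 1/2
(1,6)S 1/3
(1,7)S 2/2
(2,1)S 1/2
(2,2)S 3/4
(2,3)N 1/4
(2,4)S 1/3
(2,5)N 2/4
(2,6)N 2/4
(2,7)S 1/2
(3,2)S 1/2
(3,3)N 1/3
(3,4)S 3/4
(3,5)S 1/3
(3,6)N 1/2
(4,1)N — no occupied neighbors
(4,4)S 1/1
Sum over 19 agents: 0/2 + 2/3 + 1/2 + 1/2 + 1/3 + 2/2 + 1/2 + 3/4 + 1/4 + 1/3 + 2/4 + 2/4 + 1/2 + 1/2 + 1/3 + 3/4 + 1/3 + 1/2 + 1/1 = 39/4; mean = 39/4 ÷ 19 = 39/76 = 0.513157… → 0.513.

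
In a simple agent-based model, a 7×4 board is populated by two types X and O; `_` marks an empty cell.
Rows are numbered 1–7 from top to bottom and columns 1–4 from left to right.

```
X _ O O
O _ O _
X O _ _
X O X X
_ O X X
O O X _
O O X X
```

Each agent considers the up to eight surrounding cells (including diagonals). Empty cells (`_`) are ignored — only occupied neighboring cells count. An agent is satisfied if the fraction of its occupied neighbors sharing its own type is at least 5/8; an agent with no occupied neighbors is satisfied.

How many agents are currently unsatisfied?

Row 1: (1,1)X 0/1 not · (1,3)O 2/2 satisfied · (1,4)O 2/2 satisfied
Row 2: (2,1)O 1/3 not · (2,3)O 3/3 satisfied
Row 3: (3,1)X 1/4 not · (3,2)O 3/6 not
Row 4: (4,1)X 1/4 not · (4,2)O 2/6 not · (4,3)X 3/6 not · (4,4)X 3/3 satisfied
Row 5: (5,2)O 3/7 not · (5,3)X 4/7 not · (5,4)X 4/4 satisfied
Row 6: (6,1)O 4/4 satisfied · (6,2)O 4/7 not · (6,3)X 4/7 not
Row 7: (7,1)O 3/3 satisfied · (7,2)O 3/5 not · (7,3)X 2/4 not · (7,4)X 2/2 satisfied
Unsatisfied: (1,1), (2,1), (3,1), (3,2), (4,1), (4,2), (4,3), (5,2), (5,3), (6,2), (6,3), (7,2), (7,3) — 13 in total.

13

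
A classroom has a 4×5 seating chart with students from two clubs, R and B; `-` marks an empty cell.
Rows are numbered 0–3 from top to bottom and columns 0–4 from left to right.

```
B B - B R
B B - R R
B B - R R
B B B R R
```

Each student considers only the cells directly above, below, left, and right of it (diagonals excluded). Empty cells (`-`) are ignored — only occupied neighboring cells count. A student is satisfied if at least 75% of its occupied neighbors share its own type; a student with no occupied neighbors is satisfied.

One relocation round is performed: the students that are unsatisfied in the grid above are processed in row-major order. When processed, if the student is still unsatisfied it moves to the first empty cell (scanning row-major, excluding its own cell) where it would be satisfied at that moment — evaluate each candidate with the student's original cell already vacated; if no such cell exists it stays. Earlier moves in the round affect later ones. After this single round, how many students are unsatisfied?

2

Initially unsatisfied (in order): (0,3), (0,4), (1,3), (3,2), (3,3).
  (0,3) → (0,2).
  (0,4): now satisfied by earlier moves; stays.
  (1,3): now satisfied by earlier moves; stays.
  (3,2): no empty cell satisfies it; stays.
  (3,3): no empty cell satisfies it; stays.
Resulting grid:
B B B - R
B B - R R
B B - R R
B B B R R
Unsatisfied now: (3,2), (3,3).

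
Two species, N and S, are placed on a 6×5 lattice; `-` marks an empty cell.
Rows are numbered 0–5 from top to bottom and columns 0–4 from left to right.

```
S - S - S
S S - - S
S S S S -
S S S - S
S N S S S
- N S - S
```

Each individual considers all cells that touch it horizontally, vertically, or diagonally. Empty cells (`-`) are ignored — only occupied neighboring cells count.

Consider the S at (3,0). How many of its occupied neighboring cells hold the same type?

4

Occupied neighbors of (3,0): (2,0)=S, (2,1)=S, (3,1)=S, (4,0)=S, (4,1)=N.
Same type (S): 4 of 5.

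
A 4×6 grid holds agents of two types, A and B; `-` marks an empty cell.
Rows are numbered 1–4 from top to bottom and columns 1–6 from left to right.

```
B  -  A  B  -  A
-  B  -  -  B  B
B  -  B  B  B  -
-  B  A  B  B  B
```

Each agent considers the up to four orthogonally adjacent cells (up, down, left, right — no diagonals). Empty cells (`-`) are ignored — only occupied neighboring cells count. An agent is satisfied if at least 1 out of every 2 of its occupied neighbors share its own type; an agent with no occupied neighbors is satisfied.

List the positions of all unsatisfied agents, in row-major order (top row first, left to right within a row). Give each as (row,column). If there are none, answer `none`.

(1,3), (1,4), (1,6), (4,2), (4,3)

(1,1)B 0/0 satisfied
(1,3)A 0/1 not
(1,4)B 0/1 not
(1,6)A 0/1 not
(2,2)B 0/0 satisfied
(2,5)B 2/2 satisfied
(2,6)B 1/2 satisfied
(3,1)B 0/0 satisfied
(3,3)B 1/2 satisfied
(3,4)B 3/3 satisfied
(3,5)B 3/3 satisfied
(4,2)B 0/1 not
(4,3)A 0/3 not
(4,4)B 2/3 satisfied
(4,5)B 3/3 satisfied
(4,6)B 1/1 satisfied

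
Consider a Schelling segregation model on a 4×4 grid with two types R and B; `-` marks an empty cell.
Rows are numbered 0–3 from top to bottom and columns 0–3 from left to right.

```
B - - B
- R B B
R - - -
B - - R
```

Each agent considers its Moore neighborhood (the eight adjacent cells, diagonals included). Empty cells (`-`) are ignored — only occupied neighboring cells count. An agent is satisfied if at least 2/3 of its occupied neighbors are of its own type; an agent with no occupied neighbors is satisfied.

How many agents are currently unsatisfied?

4

(0,0)B 0/1 ✗
(0,3)B 2/2 ✓
(1,1)R 1/3 ✗
(1,2)B 2/3 ✓
(1,3)B 2/2 ✓
(2,0)R 1/2 ✗
(3,0)B 0/1 ✗
(3,3)R 0/0 ✓
Unsatisfied: (0,0), (1,1), (2,0), (3,0) — 4 in total.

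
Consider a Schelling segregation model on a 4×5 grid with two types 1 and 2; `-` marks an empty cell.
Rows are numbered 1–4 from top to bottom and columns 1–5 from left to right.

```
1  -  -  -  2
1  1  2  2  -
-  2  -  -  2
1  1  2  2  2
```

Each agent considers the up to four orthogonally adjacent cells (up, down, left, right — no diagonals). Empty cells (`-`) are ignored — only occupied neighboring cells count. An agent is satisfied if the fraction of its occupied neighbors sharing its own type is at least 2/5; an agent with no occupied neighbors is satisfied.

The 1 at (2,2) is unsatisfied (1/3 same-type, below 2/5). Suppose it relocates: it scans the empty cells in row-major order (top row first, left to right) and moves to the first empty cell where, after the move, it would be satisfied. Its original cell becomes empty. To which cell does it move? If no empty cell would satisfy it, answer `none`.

Vacating (2,2). Empty cells in order:
  (1,2): 1/1 same-type → satisfied — stop here.

(1,2)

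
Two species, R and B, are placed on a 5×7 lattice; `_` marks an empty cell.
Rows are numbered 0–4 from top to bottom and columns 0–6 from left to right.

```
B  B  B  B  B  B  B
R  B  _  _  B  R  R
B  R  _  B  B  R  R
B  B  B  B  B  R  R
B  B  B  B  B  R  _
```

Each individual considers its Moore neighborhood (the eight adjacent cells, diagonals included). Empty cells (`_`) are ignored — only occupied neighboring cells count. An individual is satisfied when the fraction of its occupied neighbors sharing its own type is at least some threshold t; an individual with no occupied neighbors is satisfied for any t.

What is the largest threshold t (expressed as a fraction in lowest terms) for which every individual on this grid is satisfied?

1/6

Row 0: (0,0)B 2/3 · (0,1)B 3/4 · (0,2)B 3/3 · (0,3)B 3/3 · (0,4)B 3/4 · (0,5)B 3/5 · (0,6)B 1/3
Row 1: (1,0)R 1/5 · (1,1)B 4/6 · (1,4)B 5/7 · (1,5)R 3/8 · (1,6)R 3/5
Row 2: (2,0)B 3/5 · (2,1)R 1/6 · (2,3)B 5/5 · (2,4)B 4/7 · (2,5)R 5/8 · (2,6)R 5/5
Row 3: (3,0)B 4/5 · (3,1)B 6/7 · (3,2)B 6/7 · (3,3)B 7/7 · (3,4)B 5/8 · (3,5)R 4/7 · (3,6)R 4/4
Row 4: (4,0)B 3/3 · (4,1)B 5/5 · (4,2)B 5/5 · (4,3)B 5/5 · (4,4)B 3/5 · (4,5)R 2/4
The smallest same-type fraction is 1/6 at (2,1), which reduces to 1/6. Any threshold above that leaves this individual unsatisfied.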